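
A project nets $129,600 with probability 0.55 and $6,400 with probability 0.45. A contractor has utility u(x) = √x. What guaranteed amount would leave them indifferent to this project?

E[u] = 0.55·√129600 + 0.45·√6400 = 0.55·360 + 0.45·80 = 234
CE = (234)² = 54756

$54,756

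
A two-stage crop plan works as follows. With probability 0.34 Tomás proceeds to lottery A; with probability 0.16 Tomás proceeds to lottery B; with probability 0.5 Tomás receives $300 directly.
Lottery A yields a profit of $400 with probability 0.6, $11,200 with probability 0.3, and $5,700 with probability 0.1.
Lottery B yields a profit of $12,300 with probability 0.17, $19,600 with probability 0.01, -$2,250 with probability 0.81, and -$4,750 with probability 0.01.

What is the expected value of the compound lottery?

EV(A) = 0.6 × 400 + 0.3 × 11200 + 0.1 × 5700 = 240 + 3360 + 570 = 4170
EV(B) = 0.17 × 12300 + 0.01 × 19600 + 0.81 × (-2250) + 0.01 × (-4750) = 2091 + 196 − 1822.5 − 47.5 = 417
Branch C: 300 (certain)
Overall = 0.34 × 4170 + 0.16 × 417 + 0.5 × 300 = 1417.8 + 66.72 + 150 = 1634.52

$1,634.52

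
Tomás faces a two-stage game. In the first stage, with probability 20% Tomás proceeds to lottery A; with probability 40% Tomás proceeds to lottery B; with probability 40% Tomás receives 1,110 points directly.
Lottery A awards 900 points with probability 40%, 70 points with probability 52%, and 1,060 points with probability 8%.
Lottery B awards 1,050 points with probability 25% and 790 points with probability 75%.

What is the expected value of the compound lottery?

EV(A) = 0.4 × 900 + 0.52 × 70 + 0.08 × 1060 = 360 + 36.4 + 84.8 = 481.2
EV(B) = 0.25 × 1050 + 0.75 × 790 = 262.5 + 592.5 = 855
Branch C: 1110 (certain)
Overall = 0.2 × 481.2 + 0.4 × 855 + 0.4 × 1110 = 96.24 + 342 + 444 = 882.24

882.24 points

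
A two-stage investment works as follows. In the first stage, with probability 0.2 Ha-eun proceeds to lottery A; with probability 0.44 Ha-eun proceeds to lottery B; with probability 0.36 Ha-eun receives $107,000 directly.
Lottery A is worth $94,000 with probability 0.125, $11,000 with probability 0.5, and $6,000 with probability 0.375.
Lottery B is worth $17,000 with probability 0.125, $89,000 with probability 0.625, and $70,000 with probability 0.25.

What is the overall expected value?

$75,530

EV(A) = 0.125 × 94000 + 0.5 × 11000 + 0.375 × 6000 = 11750 + 5500 + 2250 = 19500
EV(B) = 0.125 × 17000 + 0.625 × 89000 + 0.25 × 70000 = 2125 + 55625 + 17500 = 75250
Branch C: 107000 (certain)
Overall = 0.2 × 19500 + 0.44 × 75250 + 0.36 × 107000 = 3900 + 33110 + 38520 = 75530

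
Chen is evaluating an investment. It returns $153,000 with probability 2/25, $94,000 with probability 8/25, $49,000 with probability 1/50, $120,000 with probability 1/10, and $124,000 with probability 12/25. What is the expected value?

$114,820

EV = 2/25 × 153000 + 8/25 × 94000 + 1/50 × 49000 + 1/10 × 120000 + 12/25 × 124000 = 12240 + 30080 + 980 + 12000 + 59520 = 114820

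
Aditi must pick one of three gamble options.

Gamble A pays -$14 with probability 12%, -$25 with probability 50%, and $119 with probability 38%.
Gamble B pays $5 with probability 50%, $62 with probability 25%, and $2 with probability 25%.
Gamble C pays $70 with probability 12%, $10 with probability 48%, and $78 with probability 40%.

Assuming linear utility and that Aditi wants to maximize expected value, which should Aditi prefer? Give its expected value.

Gamble A = 0.12 × (-14) + 0.5 × (-25) + 0.38 × 119 = -1.68 − 12.5 + 45.22 = 31.04
Gamble B = 0.5 × 5 + 0.25 × 62 + 0.25 × 2 = 2.5 + 15.5 + 0.5 = 18.5
Gamble C = 0.12 × 70 + 0.48 × 10 + 0.4 × 78 = 8.4 + 4.8 + 31.2 = 44.4

Gamble C ($44.40)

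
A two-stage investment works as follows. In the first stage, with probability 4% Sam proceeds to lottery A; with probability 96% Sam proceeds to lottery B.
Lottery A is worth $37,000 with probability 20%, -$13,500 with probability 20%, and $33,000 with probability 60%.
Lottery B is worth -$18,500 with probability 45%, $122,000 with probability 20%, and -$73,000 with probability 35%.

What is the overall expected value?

EV(A) = 0.2 × 37000 + 0.2 × (-13500) + 0.6 × 33000 = 7400 − 2700 + 19800 = 24500
EV(B) = 0.45 × (-18500) + 0.2 × 122000 + 0.35 × (-73000) = -8325 + 24400 − 25550 = -9475
Overall = 0.04 × 24500 + 0.96 × (-9475) = 980 − 9096 = -8116

-$8,116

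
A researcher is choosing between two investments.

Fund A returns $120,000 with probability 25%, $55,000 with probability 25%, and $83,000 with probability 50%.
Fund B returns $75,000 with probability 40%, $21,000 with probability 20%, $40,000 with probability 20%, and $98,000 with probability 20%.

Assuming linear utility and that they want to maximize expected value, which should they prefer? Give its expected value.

Fund A = 0.25 × 120000 + 0.25 × 55000 + 0.5 × 83000 = 30000 + 13750 + 41500 = 85250
Fund B = 0.4 × 75000 + 0.2 × 21000 + 0.2 × 40000 + 0.2 × 98000 = 30000 + 4200 + 8000 + 19600 = 61800

Fund A ($85,250)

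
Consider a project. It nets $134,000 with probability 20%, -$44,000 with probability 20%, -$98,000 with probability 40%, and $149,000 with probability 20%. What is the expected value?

EV = 0.2 × 134000 + 0.2 × (-44000) + 0.4 × (-98000) + 0.2 × 149000 = 26800 − 8800 − 39200 + 29800 = 8600

$8,600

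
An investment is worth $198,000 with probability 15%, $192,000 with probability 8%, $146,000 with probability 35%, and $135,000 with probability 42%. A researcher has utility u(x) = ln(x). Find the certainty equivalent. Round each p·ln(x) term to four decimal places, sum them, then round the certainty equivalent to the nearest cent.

$151,160.88

E[u] = 0.15·ln(198000) + 0.08·ln(192000) + 0.35·ln(146000) + 0.42·ln(135000) = 1.8294 + 0.9732 + 4.1620 + 4.9615 = 11.9261
CE = e^11.9261 ≈ 151160.88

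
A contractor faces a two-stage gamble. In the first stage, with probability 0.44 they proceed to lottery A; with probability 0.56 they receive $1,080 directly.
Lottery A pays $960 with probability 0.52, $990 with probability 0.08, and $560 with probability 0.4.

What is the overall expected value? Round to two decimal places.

EV(A) = 0.52 × 960 + 0.08 × 990 + 0.4 × 560 = 499.2 + 79.2 + 224 = 802.4
Branch B: 1080 (certain)
Overall = 0.44 × 802.4 + 0.56 × 1080 = 353.056 + 604.8 = 957.856

$957.86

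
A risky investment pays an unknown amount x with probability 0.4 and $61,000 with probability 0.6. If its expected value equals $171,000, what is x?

x = $336,000

0.4·x + 0.6·61000 = 171000
0.4·x = 171000 − 36600 = 134400
x = 134400 / 0.4 = 336000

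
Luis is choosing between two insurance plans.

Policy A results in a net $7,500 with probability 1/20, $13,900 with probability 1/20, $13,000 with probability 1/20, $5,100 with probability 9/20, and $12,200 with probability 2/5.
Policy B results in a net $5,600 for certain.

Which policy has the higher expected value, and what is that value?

Policy A ($8,895)

Policy A = 1/20 × 7500 + 1/20 × 13900 + 1/20 × 13000 + 9/20 × 5100 + 2/5 × 12200 = 375 + 695 + 650 + 2295 + 4880 = 8895
Policy B: 5600 (certain)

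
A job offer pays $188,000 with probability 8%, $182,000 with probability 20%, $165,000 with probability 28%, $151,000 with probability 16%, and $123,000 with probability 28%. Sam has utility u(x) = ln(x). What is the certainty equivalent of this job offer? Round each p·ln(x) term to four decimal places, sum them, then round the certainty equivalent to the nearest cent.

$154,399.70

E[u] = 0.08·ln(188000) + 0.2·ln(182000) + 0.28·ln(165000) + 0.16·ln(151000) + 0.28·ln(123000) = 0.9715 + 2.4224 + 3.3638 + 1.9080 + 3.2816 = 11.9473
CE = e^11.9473 ≈ 154399.70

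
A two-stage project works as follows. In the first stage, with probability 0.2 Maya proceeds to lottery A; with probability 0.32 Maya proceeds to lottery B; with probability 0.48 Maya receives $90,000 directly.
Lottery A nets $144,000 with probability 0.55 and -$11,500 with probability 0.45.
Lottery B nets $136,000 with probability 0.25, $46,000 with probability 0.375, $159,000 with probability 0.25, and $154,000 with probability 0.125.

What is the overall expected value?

$93,285

EV(A) = 0.55 × 144000 + 0.45 × (-11500) = 79200 − 5175 = 74025
EV(B) = 0.25 × 136000 + 0.375 × 46000 + 0.25 × 159000 + 0.125 × 154000 = 34000 + 17250 + 39750 + 19250 = 110250
Branch C: 90000 (certain)
Overall = 0.2 × 74025 + 0.32 × 110250 + 0.48 × 90000 = 14805 + 35280 + 43200 = 93285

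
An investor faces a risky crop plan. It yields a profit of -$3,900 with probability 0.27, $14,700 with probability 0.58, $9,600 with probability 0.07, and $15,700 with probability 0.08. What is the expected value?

$9,401

EV = 0.27 × (-3900) + 0.58 × 14700 + 0.07 × 9600 + 0.08 × 15700 = -1053 + 8526 + 672 + 1256 = 9401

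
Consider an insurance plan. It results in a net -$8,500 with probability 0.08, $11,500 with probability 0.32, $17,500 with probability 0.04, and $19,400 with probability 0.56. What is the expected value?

$14,564

EV = 0.08 × (-8500) + 0.32 × 11500 + 0.04 × 17500 + 0.56 × 19400 = -680 + 3680 + 700 + 10864 = 14564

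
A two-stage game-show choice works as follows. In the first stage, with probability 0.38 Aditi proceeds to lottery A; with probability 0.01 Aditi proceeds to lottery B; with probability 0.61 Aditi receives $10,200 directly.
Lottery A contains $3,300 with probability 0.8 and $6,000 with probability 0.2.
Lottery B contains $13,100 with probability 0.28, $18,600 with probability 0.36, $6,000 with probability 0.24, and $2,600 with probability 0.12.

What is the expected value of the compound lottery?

$7,802.36

EV(A) = 0.8 × 3300 + 0.2 × 6000 = 2640 + 1200 = 3840
EV(B) = 0.28 × 13100 + 0.36 × 18600 + 0.24 × 6000 + 0.12 × 2600 = 3668 + 6696 + 1440 + 312 = 12116
Branch C: 10200 (certain)
Overall = 0.38 × 3840 + 0.01 × 12116 + 0.61 × 10200 = 1459.2 + 121.16 + 6222 = 7802.36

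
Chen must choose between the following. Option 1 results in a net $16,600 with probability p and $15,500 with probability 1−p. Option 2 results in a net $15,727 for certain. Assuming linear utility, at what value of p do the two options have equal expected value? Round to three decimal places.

p·16600 + (1−p)·15500 = 15727
1100p + 15500 = 15727
p = (15727 − 15500) / 1100

p = 0.206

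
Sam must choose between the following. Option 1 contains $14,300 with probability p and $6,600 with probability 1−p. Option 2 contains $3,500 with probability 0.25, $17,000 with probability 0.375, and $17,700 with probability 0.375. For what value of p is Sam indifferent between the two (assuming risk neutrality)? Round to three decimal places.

p = 0.946

EV(Option 2) = 0.25 × 3500 + 0.375 × 17000 + 0.375 × 17700 = 875 + 6375 + 6637.5 = 13887.5
p·14300 + (1−p)·6600 = 13887.5
7700p + 6600 = 13887.5
p = (13887.5 − 6600) / 7700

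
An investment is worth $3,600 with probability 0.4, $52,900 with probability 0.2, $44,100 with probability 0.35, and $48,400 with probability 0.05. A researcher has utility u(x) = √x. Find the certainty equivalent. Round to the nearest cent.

$23,870.25

E[u] = 0.4·√3600 + 0.2·√52900 + 0.35·√44100 + 0.05·√48400 = 0.4·60 + 0.2·230 + 0.35·210 + 0.05·220 = 154.5
CE = (154.5)² = 23870.25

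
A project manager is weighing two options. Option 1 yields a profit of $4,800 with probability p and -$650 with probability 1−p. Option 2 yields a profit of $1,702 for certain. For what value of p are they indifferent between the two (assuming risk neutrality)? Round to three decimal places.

p·4800 + (1−p)·(-650) = 1702
5450p − 650 = 1702
p = (1702 + 650) / 5450

p = 0.432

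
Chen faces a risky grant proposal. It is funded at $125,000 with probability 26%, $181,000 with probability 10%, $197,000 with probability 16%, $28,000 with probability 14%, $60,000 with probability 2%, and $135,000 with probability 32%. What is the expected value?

EV = 0.26 × 125000 + 0.1 × 181000 + 0.16 × 197000 + 0.14 × 28000 + 0.02 × 60000 + 0.32 × 135000 = 32500 + 18100 + 31520 + 3920 + 1200 + 43200 = 130440

$130,440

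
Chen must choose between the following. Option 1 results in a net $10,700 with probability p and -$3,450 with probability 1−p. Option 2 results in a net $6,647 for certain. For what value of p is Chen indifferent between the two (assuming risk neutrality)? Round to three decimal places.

p·10700 + (1−p)·(-3450) = 6647
14150p − 3450 = 6647
p = (6647 + 3450) / 14150

p = 0.714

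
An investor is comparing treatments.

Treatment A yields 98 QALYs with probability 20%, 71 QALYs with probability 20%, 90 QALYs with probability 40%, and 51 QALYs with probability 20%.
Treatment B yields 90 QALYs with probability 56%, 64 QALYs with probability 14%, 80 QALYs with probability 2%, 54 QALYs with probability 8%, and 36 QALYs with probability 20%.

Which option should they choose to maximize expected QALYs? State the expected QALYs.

Treatment A = 0.2 × 98 + 0.2 × 71 + 0.4 × 90 + 0.2 × 51 = 19.6 + 14.2 + 36 + 10.2 = 80
Treatment B = 0.56 × 90 + 0.14 × 64 + 0.02 × 80 + 0.08 × 54 + 0.2 × 36 = 50.4 + 8.96 + 1.6 + 4.32 + 7.2 = 72.48

Treatment A (80 QALYs)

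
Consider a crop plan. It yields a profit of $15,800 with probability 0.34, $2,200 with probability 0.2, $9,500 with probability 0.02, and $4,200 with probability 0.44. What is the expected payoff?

$7,850

EV = 0.34 × 15800 + 0.2 × 2200 + 0.02 × 9500 + 0.44 × 4200 = 5372 + 440 + 190 + 1848 = 7850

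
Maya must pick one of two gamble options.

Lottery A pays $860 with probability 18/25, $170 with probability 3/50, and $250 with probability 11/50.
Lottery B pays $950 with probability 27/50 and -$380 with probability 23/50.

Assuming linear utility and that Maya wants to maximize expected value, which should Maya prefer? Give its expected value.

Lottery A = 18/25 × 860 + 3/50 × 170 + 11/50 × 250 = 619.2 + 10.2 + 55 = 684.4
Lottery B = 27/50 × 950 + 23/50 × (-380) = 513 − 174.8 = 338.2

Lottery A ($684.40)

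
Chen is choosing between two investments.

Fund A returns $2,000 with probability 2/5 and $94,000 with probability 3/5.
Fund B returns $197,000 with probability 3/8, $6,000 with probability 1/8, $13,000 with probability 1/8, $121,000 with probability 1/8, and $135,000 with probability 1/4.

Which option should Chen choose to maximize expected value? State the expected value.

Fund B ($125,125)

Fund A = 2/5 × 2000 + 3/5 × 94000 = 800 + 56400 = 57200
Fund B = 3/8 × 197000 + 1/8 × 6000 + 1/8 × 13000 + 1/8 × 121000 + 1/4 × 135000 = 73875 + 750 + 1625 + 15125 + 33750 = 125125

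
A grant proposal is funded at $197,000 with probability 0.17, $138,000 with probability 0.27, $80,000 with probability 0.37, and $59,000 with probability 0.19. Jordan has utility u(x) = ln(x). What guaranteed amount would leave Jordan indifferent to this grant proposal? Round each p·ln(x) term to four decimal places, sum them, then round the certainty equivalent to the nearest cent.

$101,966.54

E[u] = 0.17·ln(197000) + 0.27·ln(138000) + 0.37·ln(80000) + 0.19·ln(59000) = 2.0725 + 3.1955 + 4.1772 + 2.0872 = 11.5324
CE = e^11.5324 ≈ 101966.54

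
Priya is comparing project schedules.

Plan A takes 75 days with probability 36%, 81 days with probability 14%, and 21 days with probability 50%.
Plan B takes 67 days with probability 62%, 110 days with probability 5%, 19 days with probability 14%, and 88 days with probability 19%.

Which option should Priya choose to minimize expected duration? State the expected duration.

Plan A (48.84 days)

Plan A = 0.36 × 75 + 0.14 × 81 + 0.5 × 21 = 27 + 11.34 + 10.5 = 48.84
Plan B = 0.62 × 67 + 0.05 × 110 + 0.14 × 19 + 0.19 × 88 = 41.54 + 5.5 + 2.66 + 16.72 = 66.42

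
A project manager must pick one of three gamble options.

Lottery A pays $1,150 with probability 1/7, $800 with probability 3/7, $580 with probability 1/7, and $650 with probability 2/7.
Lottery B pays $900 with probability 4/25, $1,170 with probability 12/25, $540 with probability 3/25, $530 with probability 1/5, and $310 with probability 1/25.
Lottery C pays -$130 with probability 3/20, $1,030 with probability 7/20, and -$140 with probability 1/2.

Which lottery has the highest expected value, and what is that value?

Lottery B ($888.80)

Lottery A = 1/7 × 1150 + 3/7 × 800 + 1/7 × 580 + 2/7 × 650 = 164.2857 + 342.8571 + 82.8571 + 185.7143 = 775.7143
Lottery B = 4/25 × 900 + 12/25 × 1170 + 3/25 × 540 + 1/5 × 530 + 1/25 × 310 = 144 + 561.6 + 64.8 + 106 + 12.4 = 888.8
Lottery C = 3/20 × (-130) + 7/20 × 1030 + 1/2 × (-140) = -19.5 + 360.5 − 70 = 271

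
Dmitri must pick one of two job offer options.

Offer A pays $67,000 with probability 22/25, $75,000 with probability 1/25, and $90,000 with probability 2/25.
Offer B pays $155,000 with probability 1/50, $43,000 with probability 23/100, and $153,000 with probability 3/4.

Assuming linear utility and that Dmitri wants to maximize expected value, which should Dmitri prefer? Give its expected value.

Offer B ($127,740)

Offer A = 22/25 × 67000 + 1/25 × 75000 + 2/25 × 90000 = 58960 + 3000 + 7200 = 69160
Offer B = 1/50 × 155000 + 23/100 × 43000 + 3/4 × 153000 = 3100 + 9890 + 114750 = 127740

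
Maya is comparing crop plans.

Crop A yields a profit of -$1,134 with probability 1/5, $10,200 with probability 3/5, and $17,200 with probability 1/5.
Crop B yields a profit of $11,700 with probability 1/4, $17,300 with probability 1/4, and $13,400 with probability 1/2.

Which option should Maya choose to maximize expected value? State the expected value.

Crop A = 1/5 × (-1134) + 3/5 × 10200 + 1/5 × 17200 = -226.8 + 6120 + 3440 = 9333.2
Crop B = 1/4 × 11700 + 1/4 × 17300 + 1/2 × 13400 = 2925 + 4325 + 6700 = 13950

Crop B ($13,950)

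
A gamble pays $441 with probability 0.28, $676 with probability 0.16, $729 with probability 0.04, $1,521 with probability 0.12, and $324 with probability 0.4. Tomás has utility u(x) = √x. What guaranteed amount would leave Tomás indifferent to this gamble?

E[u] = 0.28·√441 + 0.16·√676 + 0.04·√729 + 0.12·√1521 + 0.4·√324 = 0.28·21 + 0.16·26 + 0.04·27 + 0.12·39 + 0.4·18 = 23
CE = (23)² = 529

$529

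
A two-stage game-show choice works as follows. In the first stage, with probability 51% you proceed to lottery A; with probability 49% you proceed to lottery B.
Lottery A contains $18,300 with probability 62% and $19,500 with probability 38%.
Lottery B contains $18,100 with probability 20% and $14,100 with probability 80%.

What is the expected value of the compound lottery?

$16,866.56

EV(A) = 0.62 × 18300 + 0.38 × 19500 = 11346 + 7410 = 18756
EV(B) = 0.2 × 18100 + 0.8 × 14100 = 3620 + 11280 = 14900
Overall = 0.51 × 18756 + 0.49 × 14900 = 9565.56 + 7301 = 16866.56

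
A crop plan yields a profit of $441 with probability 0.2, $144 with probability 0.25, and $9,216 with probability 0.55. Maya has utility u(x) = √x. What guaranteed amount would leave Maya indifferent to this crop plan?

$3,600

E[u] = 0.2·√441 + 0.25·√144 + 0.55·√9216 = 0.2·21 + 0.25·12 + 0.55·96 = 60
CE = (60)² = 3600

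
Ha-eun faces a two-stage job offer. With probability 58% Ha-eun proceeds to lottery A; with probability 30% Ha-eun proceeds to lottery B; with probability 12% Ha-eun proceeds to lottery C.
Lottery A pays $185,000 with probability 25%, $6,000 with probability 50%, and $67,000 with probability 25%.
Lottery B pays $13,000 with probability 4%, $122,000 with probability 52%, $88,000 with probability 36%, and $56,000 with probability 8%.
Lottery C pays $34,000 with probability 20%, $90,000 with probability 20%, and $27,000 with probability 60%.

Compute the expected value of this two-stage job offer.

$73,236

EV(A) = 0.25 × 185000 + 0.5 × 6000 + 0.25 × 67000 = 46250 + 3000 + 16750 = 66000
EV(B) = 0.04 × 13000 + 0.52 × 122000 + 0.36 × 88000 + 0.08 × 56000 = 520 + 63440 + 31680 + 4480 = 100120
EV(C) = 0.2 × 34000 + 0.2 × 90000 + 0.6 × 27000 = 6800 + 18000 + 16200 = 41000
Overall = 0.58 × 66000 + 0.3 × 100120 + 0.12 × 41000 = 38280 + 30036 + 4920 = 73236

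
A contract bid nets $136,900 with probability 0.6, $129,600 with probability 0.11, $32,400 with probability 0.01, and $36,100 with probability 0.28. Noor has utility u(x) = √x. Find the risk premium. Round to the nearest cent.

$6,592.44

E[u] = 0.6·√136900 + 0.11·√129600 + 0.01·√32400 + 0.28·√36100 = 0.6·370 + 0.11·360 + 0.01·180 + 0.28·190 = 316.6
CE = (316.6)² = 100235.56
Risk premium = EV − CE = 106828 − 100235.56 = 6592.44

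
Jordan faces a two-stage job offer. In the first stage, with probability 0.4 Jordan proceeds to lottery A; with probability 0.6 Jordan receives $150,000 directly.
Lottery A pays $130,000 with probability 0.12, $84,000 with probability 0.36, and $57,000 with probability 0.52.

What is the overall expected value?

EV(A) = 0.12 × 130000 + 0.36 × 84000 + 0.52 × 57000 = 15600 + 30240 + 29640 = 75480
Branch B: 150000 (certain)
Overall = 0.4 × 75480 + 0.6 × 150000 = 30192 + 90000 = 120192

$120,192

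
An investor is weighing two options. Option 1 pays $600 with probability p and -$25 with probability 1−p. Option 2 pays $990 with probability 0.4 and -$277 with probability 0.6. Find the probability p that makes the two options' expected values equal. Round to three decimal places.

p = 0.408

EV(Option 2) = 0.4 × 990 + 0.6 × (-277) = 396 − 166.2 = 229.8
p·600 + (1−p)·(-25) = 229.8
625p − 25 = 229.8
p = (229.8 + 25) / 625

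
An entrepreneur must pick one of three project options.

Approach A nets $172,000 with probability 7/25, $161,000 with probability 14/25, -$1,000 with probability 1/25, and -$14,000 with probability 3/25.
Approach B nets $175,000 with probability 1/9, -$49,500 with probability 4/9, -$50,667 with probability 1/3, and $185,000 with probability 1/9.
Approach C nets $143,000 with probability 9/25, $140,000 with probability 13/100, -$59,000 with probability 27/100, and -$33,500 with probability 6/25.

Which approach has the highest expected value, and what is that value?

Approach A ($136,600)

Approach A = 7/25 × 172000 + 14/25 × 161000 + 1/25 × (-1000) + 3/25 × (-14000) = 48160 + 90160 − 40 − 1680 = 136600
Approach B = 1/9 × 175000 + 4/9 × (-49500) + 1/3 × (-50667) + 1/9 × 185000 = 19444.4444 − 22000 − 16889 + 20555.5556 = 1111
Approach C = 9/25 × 143000 + 13/100 × 140000 + 27/100 × (-59000) + 6/25 × (-33500) = 51480 + 18200 − 15930 − 8040 = 45710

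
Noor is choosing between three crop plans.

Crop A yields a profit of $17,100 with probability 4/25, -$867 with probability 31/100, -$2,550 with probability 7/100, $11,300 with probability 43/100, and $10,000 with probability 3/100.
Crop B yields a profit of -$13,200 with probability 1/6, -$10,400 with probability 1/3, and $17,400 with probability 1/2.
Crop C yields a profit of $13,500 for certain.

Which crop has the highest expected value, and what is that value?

Crop A = 4/25 × 17100 + 31/100 × (-867) + 7/100 × (-2550) + 43/100 × 11300 + 3/100 × 10000 = 2736 − 268.77 − 178.5 + 4859 + 300 = 7447.73
Crop B = 1/6 × (-13200) + 1/3 × (-10400) + 1/2 × 17400 = -2200 − 3466.6667 + 8700 = 3033.3333
Crop C: 13500 (certain)

Crop C ($13,500)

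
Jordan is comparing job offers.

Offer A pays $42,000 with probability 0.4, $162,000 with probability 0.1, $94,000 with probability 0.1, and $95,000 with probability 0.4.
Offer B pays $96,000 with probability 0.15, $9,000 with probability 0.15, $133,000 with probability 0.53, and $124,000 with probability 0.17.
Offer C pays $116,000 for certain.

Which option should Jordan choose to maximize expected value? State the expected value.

Offer C ($116,000)

Offer A = 0.4 × 42000 + 0.1 × 162000 + 0.1 × 94000 + 0.4 × 95000 = 16800 + 16200 + 9400 + 38000 = 80400
Offer B = 0.15 × 96000 + 0.15 × 9000 + 0.53 × 133000 + 0.17 × 124000 = 14400 + 1350 + 70490 + 21080 = 107320
Offer C: 116000 (certain)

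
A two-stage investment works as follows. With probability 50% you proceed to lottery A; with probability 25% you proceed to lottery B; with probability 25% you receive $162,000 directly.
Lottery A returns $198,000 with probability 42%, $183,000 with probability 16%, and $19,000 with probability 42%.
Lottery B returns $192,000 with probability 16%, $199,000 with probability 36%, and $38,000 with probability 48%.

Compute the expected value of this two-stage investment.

$130,860

EV(A) = 0.42 × 198000 + 0.16 × 183000 + 0.42 × 19000 = 83160 + 29280 + 7980 = 120420
EV(B) = 0.16 × 192000 + 0.36 × 199000 + 0.48 × 38000 = 30720 + 71640 + 18240 = 120600
Branch C: 162000 (certain)
Overall = 0.5 × 120420 + 0.25 × 120600 + 0.25 × 162000 = 60210 + 30150 + 40500 = 130860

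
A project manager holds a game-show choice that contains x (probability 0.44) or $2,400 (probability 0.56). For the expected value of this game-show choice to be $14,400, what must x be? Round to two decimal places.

x = $29,672.73

0.44·x + 0.56·2400 = 14400
0.44·x = 14400 − 1344 = 13056
x = 13056 / 0.44 = 29672.7273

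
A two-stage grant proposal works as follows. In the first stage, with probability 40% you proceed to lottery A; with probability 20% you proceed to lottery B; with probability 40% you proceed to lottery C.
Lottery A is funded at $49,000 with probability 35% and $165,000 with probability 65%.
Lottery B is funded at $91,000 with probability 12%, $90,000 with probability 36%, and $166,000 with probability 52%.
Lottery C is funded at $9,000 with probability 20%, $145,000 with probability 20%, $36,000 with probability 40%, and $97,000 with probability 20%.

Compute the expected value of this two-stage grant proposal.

$101,528

EV(A) = 0.35 × 49000 + 0.65 × 165000 = 17150 + 107250 = 124400
EV(B) = 0.12 × 91000 + 0.36 × 90000 + 0.52 × 166000 = 10920 + 32400 + 86320 = 129640
EV(C) = 0.2 × 9000 + 0.2 × 145000 + 0.4 × 36000 + 0.2 × 97000 = 1800 + 29000 + 14400 + 19400 = 64600
Overall = 0.4 × 124400 + 0.2 × 129640 + 0.4 × 64600 = 49760 + 25928 + 25840 = 101528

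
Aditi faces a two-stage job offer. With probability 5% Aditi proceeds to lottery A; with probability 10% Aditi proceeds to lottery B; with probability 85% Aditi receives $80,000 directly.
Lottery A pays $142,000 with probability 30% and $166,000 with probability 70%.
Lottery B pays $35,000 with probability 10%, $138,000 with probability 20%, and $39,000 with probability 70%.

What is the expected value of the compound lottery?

$81,780

EV(A) = 0.3 × 142000 + 0.7 × 166000 = 42600 + 116200 = 158800
EV(B) = 0.1 × 35000 + 0.2 × 138000 + 0.7 × 39000 = 3500 + 27600 + 27300 = 58400
Branch C: 80000 (certain)
Overall = 0.05 × 158800 + 0.1 × 58400 + 0.85 × 80000 = 7940 + 5840 + 68000 = 81780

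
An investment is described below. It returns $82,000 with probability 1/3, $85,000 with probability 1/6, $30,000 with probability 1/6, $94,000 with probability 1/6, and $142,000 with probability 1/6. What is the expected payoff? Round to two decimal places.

EV = 1/3 × 82000 + 1/6 × 85000 + 1/6 × 30000 + 1/6 × 94000 + 1/6 × 142000 = 27333.3333 + 14166.6667 + 5000 + 15666.6667 + 23666.6667 = 85833.3333

$85,833.33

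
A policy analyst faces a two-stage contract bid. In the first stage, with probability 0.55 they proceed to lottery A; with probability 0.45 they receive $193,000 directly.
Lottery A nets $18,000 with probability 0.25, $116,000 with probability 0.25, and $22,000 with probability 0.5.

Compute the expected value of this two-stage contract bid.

EV(A) = 0.25 × 18000 + 0.25 × 116000 + 0.5 × 22000 = 4500 + 29000 + 11000 = 44500
Branch B: 193000 (certain)
Overall = 0.55 × 44500 + 0.45 × 193000 = 24475 + 86850 = 111325

$111,325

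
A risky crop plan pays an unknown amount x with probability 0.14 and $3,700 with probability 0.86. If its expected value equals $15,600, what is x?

x = $88,700

0.14·x + 0.86·3700 = 15600
0.14·x = 15600 − 3182 = 12418
x = 12418 / 0.14 = 88700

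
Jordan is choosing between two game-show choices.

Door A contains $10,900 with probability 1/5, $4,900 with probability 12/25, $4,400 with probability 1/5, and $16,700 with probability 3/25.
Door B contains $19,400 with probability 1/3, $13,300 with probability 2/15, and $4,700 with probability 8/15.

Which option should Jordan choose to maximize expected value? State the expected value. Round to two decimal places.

Door B ($10,746.67)

Door A = 1/5 × 10900 + 12/25 × 4900 + 1/5 × 4400 + 3/25 × 16700 = 2180 + 2352 + 880 + 2004 = 7416
Door B = 1/3 × 19400 + 2/15 × 13300 + 8/15 × 4700 = 6466.6667 + 1773.3333 + 2506.6667 = 10746.6667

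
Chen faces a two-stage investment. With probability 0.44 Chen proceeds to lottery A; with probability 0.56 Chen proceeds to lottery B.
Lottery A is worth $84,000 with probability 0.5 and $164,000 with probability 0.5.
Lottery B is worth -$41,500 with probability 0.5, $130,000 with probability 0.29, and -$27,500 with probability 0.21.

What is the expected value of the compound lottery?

$60,818

EV(A) = 0.5 × 84000 + 0.5 × 164000 = 42000 + 82000 = 124000
EV(B) = 0.5 × (-41500) + 0.29 × 130000 + 0.21 × (-27500) = -20750 + 37700 − 5775 = 11175
Overall = 0.44 × 124000 + 0.56 × 11175 = 54560 + 6258 = 60818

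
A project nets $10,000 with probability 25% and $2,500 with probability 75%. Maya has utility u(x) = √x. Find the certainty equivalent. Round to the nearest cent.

$3,906.25

E[u] = 0.25·√10000 + 0.75·√2500 = 0.25·100 + 0.75·50 = 62.5
CE = (62.5)² = 3906.25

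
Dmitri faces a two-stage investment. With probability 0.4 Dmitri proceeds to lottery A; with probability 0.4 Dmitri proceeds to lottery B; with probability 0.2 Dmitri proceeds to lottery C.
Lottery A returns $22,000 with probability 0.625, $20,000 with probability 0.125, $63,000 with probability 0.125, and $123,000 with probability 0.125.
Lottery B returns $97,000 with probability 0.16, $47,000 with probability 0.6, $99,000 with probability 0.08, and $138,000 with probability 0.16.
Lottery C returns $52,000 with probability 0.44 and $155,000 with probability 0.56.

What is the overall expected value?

EV(A) = 0.625 × 22000 + 0.125 × 20000 + 0.125 × 63000 + 0.125 × 123000 = 13750 + 2500 + 7875 + 15375 = 39500
EV(B) = 0.16 × 97000 + 0.6 × 47000 + 0.08 × 99000 + 0.16 × 138000 = 15520 + 28200 + 7920 + 22080 = 73720
EV(C) = 0.44 × 52000 + 0.56 × 155000 = 22880 + 86800 = 109680
Overall = 0.4 × 39500 + 0.4 × 73720 + 0.2 × 109680 = 15800 + 29488 + 21936 = 67224

$67,224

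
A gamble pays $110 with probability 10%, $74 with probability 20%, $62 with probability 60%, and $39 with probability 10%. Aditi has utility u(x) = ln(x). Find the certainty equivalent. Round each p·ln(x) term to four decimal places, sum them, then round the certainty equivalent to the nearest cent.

$64.94

E[u] = 0.1·ln(110) + 0.2·ln(74) + 0.6·ln(62) + 0.1·ln(39) = 0.4700 + 0.8608 + 2.4763 + 0.3664 = 4.1735
CE = e^4.1735 ≈ 64.94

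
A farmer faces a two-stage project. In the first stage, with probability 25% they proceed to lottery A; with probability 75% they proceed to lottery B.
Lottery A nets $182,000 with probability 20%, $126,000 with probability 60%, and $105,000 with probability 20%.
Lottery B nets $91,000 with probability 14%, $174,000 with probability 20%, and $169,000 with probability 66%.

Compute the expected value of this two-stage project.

$152,560

EV(A) = 0.2 × 182000 + 0.6 × 126000 + 0.2 × 105000 = 36400 + 75600 + 21000 = 133000
EV(B) = 0.14 × 91000 + 0.2 × 174000 + 0.66 × 169000 = 12740 + 34800 + 111540 = 159080
Overall = 0.25 × 133000 + 0.75 × 159080 = 33250 + 119310 = 152560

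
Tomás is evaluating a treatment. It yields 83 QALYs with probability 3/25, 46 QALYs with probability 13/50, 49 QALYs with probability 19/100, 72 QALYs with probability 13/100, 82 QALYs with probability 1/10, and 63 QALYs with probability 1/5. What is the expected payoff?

61.39 QALYs

EV = 3/25 × 83 + 13/50 × 46 + 19/100 × 49 + 13/100 × 72 + 1/10 × 82 + 1/5 × 63 = 9.96 + 11.96 + 9.31 + 9.36 + 8.2 + 12.6 = 61.39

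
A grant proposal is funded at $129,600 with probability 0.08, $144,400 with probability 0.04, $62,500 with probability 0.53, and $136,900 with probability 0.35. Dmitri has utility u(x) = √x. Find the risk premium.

E[u] = 0.08·√129600 + 0.04·√144400 + 0.53·√62500 + 0.35·√136900 = 0.08·360 + 0.04·380 + 0.53·250 + 0.35·370 = 306
CE = (306)² = 93636
Risk premium = EV − CE = 97184 − 93636 = 3548

$3,548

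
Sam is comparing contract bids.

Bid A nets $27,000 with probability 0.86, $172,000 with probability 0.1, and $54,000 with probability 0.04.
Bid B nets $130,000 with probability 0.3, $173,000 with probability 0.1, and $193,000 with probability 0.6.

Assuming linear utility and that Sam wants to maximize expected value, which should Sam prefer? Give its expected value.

Bid B ($172,100)

Bid A = 0.86 × 27000 + 0.1 × 172000 + 0.04 × 54000 = 23220 + 17200 + 2160 = 42580
Bid B = 0.3 × 130000 + 0.1 × 173000 + 0.6 × 193000 = 39000 + 17300 + 115800 = 172100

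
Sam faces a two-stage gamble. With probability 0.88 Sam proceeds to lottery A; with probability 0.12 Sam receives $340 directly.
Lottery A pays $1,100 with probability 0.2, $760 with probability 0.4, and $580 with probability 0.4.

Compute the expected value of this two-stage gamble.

EV(A) = 0.2 × 1100 + 0.4 × 760 + 0.4 × 580 = 220 + 304 + 232 = 756
Branch B: 340 (certain)
Overall = 0.88 × 756 + 0.12 × 340 = 665.28 + 40.8 = 706.08

$706.08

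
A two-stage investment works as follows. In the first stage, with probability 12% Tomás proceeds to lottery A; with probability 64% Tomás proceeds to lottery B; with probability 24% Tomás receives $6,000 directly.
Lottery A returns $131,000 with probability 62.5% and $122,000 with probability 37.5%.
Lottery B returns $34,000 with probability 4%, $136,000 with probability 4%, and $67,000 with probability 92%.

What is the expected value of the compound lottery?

$60,556.60

EV(A) = 0.625 × 131000 + 0.375 × 122000 = 81875 + 45750 = 127625
EV(B) = 0.04 × 34000 + 0.04 × 136000 + 0.92 × 67000 = 1360 + 5440 + 61640 = 68440
Branch C: 6000 (certain)
Overall = 0.12 × 127625 + 0.64 × 68440 + 0.24 × 6000 = 15315 + 43801.6 + 1440 = 60556.6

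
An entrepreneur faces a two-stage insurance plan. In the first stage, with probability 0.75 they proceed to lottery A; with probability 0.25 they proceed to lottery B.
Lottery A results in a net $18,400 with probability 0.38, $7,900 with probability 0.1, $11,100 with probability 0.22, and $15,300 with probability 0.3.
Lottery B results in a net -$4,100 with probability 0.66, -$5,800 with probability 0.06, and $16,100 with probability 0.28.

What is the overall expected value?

EV(A) = 0.38 × 18400 + 0.1 × 7900 + 0.22 × 11100 + 0.3 × 15300 = 6992 + 790 + 2442 + 4590 = 14814
EV(B) = 0.66 × (-4100) + 0.06 × (-5800) + 0.28 × 16100 = -2706 − 348 + 4508 = 1454
Overall = 0.75 × 14814 + 0.25 × 1454 = 11110.5 + 363.5 = 11474

$11,474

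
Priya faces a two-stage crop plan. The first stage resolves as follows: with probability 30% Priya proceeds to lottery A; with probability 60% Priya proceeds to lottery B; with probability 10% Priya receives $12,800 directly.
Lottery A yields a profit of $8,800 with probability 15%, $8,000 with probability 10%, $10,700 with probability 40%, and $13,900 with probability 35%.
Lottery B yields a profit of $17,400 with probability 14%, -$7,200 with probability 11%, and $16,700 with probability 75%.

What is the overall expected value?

$13,160.90

EV(A) = 0.15 × 8800 + 0.1 × 8000 + 0.4 × 10700 + 0.35 × 13900 = 1320 + 800 + 4280 + 4865 = 11265
EV(B) = 0.14 × 17400 + 0.11 × (-7200) + 0.75 × 16700 = 2436 − 792 + 12525 = 14169
Branch C: 12800 (certain)
Overall = 0.3 × 11265 + 0.6 × 14169 + 0.1 × 12800 = 3379.5 + 8501.4 + 1280 = 13160.9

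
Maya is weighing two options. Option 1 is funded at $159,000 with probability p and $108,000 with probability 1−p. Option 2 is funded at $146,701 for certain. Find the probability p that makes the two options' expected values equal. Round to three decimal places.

p = 0.759

p·159000 + (1−p)·108000 = 146701
51000p + 108000 = 146701
p = (146701 − 108000) / 51000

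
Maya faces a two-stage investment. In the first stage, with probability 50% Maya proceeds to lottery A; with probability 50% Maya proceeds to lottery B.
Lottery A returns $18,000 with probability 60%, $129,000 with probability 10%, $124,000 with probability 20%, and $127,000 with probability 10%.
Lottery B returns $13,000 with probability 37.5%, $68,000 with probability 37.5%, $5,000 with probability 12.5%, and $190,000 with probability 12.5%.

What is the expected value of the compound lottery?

$57,975

EV(A) = 0.6 × 18000 + 0.1 × 129000 + 0.2 × 124000 + 0.1 × 127000 = 10800 + 12900 + 24800 + 12700 = 61200
EV(B) = 0.375 × 13000 + 0.375 × 68000 + 0.125 × 5000 + 0.125 × 190000 = 4875 + 25500 + 625 + 23750 = 54750
Overall = 0.5 × 61200 + 0.5 × 54750 = 30600 + 27375 = 57975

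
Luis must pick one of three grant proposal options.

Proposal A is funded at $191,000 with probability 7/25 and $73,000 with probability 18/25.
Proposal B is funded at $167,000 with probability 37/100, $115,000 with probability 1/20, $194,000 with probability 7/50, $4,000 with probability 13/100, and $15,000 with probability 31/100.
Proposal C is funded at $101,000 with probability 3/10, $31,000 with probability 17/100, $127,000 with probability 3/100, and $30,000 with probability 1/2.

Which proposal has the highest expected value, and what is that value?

Proposal A ($106,040)

Proposal A = 7/25 × 191000 + 18/25 × 73000 = 53480 + 52560 = 106040
Proposal B = 37/100 × 167000 + 1/20 × 115000 + 7/50 × 194000 + 13/100 × 4000 + 31/100 × 15000 = 61790 + 5750 + 27160 + 520 + 4650 = 99870
Proposal C = 3/10 × 101000 + 17/100 × 31000 + 3/100 × 127000 + 1/2 × 30000 = 30300 + 5270 + 3810 + 15000 = 54380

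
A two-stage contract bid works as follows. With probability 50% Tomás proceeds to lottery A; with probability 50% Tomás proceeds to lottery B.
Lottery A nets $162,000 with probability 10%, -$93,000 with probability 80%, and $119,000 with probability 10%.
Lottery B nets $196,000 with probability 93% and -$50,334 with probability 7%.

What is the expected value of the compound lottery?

EV(A) = 0.1 × 162000 + 0.8 × (-93000) + 0.1 × 119000 = 16200 − 74400 + 11900 = -46300
EV(B) = 0.93 × 196000 + 0.07 × (-50334) = 182280 − 3523.38 = 178756.62
Overall = 0.5 × (-46300) + 0.5 × 178756.62 = -23150 + 89378.31 = 66228.31

$66,228.31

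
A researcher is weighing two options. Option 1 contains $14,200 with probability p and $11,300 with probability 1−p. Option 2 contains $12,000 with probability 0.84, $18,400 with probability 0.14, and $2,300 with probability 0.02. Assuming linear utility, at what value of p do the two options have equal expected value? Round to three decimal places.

p = 0.483

EV(Option 2) = 0.84 × 12000 + 0.14 × 18400 + 0.02 × 2300 = 10080 + 2576 + 46 = 12702
p·14200 + (1−p)·11300 = 12702
2900p + 11300 = 12702
p = (12702 − 11300) / 2900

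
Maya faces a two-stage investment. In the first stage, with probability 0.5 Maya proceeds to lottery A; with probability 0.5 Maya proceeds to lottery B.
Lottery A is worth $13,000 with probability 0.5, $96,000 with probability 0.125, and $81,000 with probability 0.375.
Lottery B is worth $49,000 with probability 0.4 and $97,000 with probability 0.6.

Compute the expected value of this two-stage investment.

EV(A) = 0.5 × 13000 + 0.125 × 96000 + 0.375 × 81000 = 6500 + 12000 + 30375 = 48875
EV(B) = 0.4 × 49000 + 0.6 × 97000 = 19600 + 58200 = 77800
Overall = 0.5 × 48875 + 0.5 × 77800 = 24437.5 + 38900 = 63337.5

$63,337.50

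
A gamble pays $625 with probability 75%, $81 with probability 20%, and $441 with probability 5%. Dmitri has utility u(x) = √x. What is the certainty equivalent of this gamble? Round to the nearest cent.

E[u] = 0.75·√625 + 0.2·√81 + 0.05·√441 = 0.75·25 + 0.2·9 + 0.05·21 = 21.6
CE = (21.6)² = 466.56

$466.56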